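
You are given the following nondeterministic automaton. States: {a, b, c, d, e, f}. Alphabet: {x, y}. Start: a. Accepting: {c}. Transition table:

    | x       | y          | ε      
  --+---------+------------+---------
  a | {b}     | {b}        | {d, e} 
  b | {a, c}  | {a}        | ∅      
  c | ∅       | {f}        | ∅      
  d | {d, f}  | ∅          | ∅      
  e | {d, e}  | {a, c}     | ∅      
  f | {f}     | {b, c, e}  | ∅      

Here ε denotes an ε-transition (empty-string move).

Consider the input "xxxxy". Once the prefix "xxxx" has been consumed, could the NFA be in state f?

Start: ε-closure({a}) = {a, d, e}.
Read 'x': {a, d, e} → {b, d, e, f}.
Read 'x': {b, d, e, f} → {a, c, d, e, f}.
Read 'x': {a, c, d, e, f} → {b, d, e, f}.
Read 'x': {b, d, e, f} → {a, c, d, e, f}.
State f is in {a, c, d, e, f}.

Yes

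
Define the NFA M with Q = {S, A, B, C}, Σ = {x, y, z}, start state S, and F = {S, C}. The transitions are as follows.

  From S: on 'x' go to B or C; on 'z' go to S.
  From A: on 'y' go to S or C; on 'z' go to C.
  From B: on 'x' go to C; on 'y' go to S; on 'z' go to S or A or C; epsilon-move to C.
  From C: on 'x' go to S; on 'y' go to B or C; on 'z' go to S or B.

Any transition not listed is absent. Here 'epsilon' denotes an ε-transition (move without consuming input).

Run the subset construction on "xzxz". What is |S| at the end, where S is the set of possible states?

Start in {S}.
Read 'x': {S} → {B, C}.
Read 'z': {B, C} → {S, A, B, C}.
Read 'x': {S, A, B, C} → {S, B, C}.
Read 'z': {S, B, C} → {S, A, B, C}.
That set has 4 states.

4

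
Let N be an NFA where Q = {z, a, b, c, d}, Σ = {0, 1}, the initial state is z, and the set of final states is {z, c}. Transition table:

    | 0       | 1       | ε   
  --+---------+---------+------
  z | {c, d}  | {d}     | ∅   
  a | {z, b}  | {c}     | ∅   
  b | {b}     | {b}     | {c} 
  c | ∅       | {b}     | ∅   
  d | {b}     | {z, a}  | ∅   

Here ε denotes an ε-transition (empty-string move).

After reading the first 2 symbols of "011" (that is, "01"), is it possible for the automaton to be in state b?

Start in {z}.
Read '0': z→{c, d}; now {c, d}.
Read '1': c→{b}, d→{z, a}; union {z, a, b}; ε-closure = {z, a, b, c}.
State b is in {z, a, b, c}.

Yes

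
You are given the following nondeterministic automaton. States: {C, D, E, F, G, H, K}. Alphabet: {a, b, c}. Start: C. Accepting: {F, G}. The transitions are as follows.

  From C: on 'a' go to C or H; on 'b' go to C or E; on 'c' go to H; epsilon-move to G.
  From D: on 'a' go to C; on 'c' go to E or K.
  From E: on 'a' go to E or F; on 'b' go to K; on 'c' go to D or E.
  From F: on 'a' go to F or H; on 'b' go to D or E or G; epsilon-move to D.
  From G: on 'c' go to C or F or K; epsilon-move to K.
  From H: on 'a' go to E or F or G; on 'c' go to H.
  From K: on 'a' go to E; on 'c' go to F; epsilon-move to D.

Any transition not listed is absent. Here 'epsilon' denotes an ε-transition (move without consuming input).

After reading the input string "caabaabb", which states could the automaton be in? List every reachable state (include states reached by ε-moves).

{C, D, E, G, K}

Start: ε-closure({C}) = {C, D, G, K}.
Read 'c': C→{H}, D→{E, K}, G→{C, F, K}, K→{F}; union {C, E, F, H, K}; ε-closure = {C, D, E, F, G, H, K}.
Read 'a': C→{C, H}, D→{C}, E→{E, F}, F→{F, H}, G→∅, H→{E, F, G}, K→{E}; union {C, E, F, G, H}; ε-closure = {C, D, E, F, G, H, K}.
Read 'a': C→{C, H}, D→{C}, E→{E, F}, F→{F, H}, G→∅, H→{E, F, G}, K→{E}; union {C, E, F, G, H}; ε-closure = {C, D, E, F, G, H, K}.
Read 'b': C→{C, E}, D→∅, E→{K}, F→{D, E, G}, G→∅, H→∅, K→∅; now {C, D, E, G, K}.
Read 'a': C→{C, H}, D→{C}, E→{E, F}, G→∅, K→{E}; union {C, E, F, H}; ε-closure = {C, D, E, F, G, H, K}.
Read 'a': C→{C, H}, D→{C}, E→{E, F}, F→{F, H}, G→∅, H→{E, F, G}, K→{E}; union {C, E, F, G, H}; ε-closure = {C, D, E, F, G, H, K}.
Read 'b': C→{C, E}, D→∅, E→{K}, F→{D, E, G}, G→∅, H→∅, K→∅; now {C, D, E, G, K}.
Read 'b': C→{C, E}, D→∅, E→{K}, G→∅, K→∅; union {C, E, K}; ε-closure = {C, D, E, G, K}.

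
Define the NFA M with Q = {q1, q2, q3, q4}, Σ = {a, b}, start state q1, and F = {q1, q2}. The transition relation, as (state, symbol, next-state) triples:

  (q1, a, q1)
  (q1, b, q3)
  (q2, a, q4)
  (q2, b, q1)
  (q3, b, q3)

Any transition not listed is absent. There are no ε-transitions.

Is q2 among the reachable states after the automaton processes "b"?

No

Start in {q1}.
Read 'b': {q1} → {q3}.
State q2 is not in {q3}.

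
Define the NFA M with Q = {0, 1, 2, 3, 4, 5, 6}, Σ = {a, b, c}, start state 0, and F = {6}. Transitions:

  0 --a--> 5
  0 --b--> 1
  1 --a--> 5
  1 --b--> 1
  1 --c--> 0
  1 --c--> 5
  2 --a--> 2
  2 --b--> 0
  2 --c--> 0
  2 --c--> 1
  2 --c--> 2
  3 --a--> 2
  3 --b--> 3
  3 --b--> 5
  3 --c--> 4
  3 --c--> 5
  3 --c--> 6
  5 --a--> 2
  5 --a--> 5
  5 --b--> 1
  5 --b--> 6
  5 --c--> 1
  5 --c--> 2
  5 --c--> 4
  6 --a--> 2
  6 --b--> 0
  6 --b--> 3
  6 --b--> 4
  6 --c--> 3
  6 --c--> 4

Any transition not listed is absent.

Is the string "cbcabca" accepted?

No

Start in {0}.
Read 'c': 0→∅; now ∅.
The set is empty and remains empty for the remaining 6 symbols.
The final set ∅ contains no accepting state.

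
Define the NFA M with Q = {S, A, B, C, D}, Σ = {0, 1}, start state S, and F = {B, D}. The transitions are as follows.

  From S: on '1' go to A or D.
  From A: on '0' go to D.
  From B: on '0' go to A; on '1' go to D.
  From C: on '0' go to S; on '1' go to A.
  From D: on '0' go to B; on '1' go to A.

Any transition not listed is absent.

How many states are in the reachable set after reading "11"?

Start in {S}.
Read '1': S→{A, D}; now {A, D}.
Read '1': A→∅, D→{A}; now {A}.
That set has 1 state.

1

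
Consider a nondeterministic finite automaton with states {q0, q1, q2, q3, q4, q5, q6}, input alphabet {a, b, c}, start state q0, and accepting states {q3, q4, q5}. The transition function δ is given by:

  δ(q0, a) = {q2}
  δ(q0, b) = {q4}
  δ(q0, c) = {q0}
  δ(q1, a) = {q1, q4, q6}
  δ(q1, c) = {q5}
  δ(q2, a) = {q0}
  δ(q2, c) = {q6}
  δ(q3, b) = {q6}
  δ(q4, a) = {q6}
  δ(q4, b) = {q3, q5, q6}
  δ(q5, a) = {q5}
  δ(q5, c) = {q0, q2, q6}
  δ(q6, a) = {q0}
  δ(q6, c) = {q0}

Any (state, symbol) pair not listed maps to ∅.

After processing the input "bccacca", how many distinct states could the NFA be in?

0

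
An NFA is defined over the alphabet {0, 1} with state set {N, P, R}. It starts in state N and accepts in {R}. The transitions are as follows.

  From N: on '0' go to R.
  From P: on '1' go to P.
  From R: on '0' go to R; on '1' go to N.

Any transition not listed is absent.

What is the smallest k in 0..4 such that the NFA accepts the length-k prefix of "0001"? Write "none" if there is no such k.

1

Start in {N}.
Read '0': N→{R}; now {R}.
None of the earlier sets intersect F, but {R} does.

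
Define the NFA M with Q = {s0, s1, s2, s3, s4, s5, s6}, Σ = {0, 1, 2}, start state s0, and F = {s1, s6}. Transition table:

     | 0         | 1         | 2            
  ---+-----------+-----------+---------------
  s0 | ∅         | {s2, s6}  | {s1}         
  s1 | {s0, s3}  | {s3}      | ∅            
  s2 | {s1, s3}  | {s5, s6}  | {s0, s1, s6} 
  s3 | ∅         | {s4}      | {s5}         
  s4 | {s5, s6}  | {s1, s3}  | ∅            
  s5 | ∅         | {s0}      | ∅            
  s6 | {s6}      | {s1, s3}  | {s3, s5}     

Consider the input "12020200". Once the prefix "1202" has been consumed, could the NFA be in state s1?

Yes

Start in {s0}.
Read '1': s0→{s2, s6}; now {s2, s6}.
Read '2': s2→{s0, s1, s6}, s6→{s3, s5}; now {s0, s1, s3, s5, s6}.
Read '0': s0→∅, s1→{s0, s3}, s3→∅, s5→∅, s6→{s6}; now {s0, s3, s6}.
Read '2': s0→{s1}, s3→{s5}, s6→{s3, s5}; now {s1, s3, s5}.
State s1 is in {s1, s3, s5}.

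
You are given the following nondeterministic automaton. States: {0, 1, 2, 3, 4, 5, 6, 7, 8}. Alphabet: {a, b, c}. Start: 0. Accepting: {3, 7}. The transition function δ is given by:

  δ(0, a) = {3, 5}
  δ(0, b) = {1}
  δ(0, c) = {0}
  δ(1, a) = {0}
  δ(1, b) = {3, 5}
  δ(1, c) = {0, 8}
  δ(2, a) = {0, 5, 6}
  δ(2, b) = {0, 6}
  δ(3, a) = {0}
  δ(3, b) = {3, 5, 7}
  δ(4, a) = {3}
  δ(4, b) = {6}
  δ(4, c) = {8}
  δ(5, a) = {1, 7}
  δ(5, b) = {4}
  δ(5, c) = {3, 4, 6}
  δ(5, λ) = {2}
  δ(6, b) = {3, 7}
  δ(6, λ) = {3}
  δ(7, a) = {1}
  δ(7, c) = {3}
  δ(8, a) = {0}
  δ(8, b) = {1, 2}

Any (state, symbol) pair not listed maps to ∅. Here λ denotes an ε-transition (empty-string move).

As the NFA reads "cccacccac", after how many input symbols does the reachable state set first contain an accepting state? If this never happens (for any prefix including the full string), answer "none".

4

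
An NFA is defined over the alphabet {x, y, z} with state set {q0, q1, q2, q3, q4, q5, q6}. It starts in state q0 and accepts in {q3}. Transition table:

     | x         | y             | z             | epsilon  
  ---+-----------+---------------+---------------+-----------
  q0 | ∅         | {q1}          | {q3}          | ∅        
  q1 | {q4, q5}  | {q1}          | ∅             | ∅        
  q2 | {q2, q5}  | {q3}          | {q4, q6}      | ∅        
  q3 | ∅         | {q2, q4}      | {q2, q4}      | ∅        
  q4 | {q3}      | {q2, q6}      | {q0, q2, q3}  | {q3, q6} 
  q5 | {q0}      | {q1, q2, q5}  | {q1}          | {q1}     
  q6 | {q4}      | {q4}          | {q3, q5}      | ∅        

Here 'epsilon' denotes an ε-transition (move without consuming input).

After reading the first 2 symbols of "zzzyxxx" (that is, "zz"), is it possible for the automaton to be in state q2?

Start in {q0}.
Read 'z': q0→{q3}; now {q3}.
Read 'z': q3→{q2, q4}; union {q2, q4}; ε-closure = {q2, q3, q4, q6}.
State q2 is in {q2, q3, q4, q6}.

Yes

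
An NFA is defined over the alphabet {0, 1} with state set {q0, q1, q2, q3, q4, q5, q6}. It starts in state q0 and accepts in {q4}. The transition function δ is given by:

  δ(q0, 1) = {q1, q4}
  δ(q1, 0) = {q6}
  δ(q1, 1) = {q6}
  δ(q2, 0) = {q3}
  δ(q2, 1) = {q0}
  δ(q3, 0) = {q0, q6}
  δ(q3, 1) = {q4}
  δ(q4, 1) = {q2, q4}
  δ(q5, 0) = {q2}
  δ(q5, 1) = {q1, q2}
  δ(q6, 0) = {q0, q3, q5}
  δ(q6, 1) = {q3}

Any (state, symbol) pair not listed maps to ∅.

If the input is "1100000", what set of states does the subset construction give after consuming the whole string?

Start in {q0}.
Read '1': q0→{q1, q4}; now {q1, q4}.
Read '1': q1→{q6}, q4→{q2, q4}; now {q2, q4, q6}.
Read '0': q2→{q3}, q4→∅, q6→{q0, q3, q5}; now {q0, q3, q5}.
Read '0': q0→∅, q3→{q0, q6}, q5→{q2}; now {q0, q2, q6}.
Read '0': q0→∅, q2→{q3}, q6→{q0, q3, q5}; now {q0, q3, q5}.
Read '0': q0→∅, q3→{q0, q6}, q5→{q2}; now {q0, q2, q6}.
Read '0': q0→∅, q2→{q3}, q6→{q0, q3, q5}; now {q0, q3, q5}.

{q0, q3, q5}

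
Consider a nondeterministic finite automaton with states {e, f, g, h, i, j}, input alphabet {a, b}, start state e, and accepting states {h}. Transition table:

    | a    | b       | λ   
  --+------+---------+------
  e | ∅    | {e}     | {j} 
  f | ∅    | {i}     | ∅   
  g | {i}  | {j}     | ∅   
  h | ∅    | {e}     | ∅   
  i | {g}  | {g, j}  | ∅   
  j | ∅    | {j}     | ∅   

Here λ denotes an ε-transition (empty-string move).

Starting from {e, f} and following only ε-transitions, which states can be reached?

{e, f, j}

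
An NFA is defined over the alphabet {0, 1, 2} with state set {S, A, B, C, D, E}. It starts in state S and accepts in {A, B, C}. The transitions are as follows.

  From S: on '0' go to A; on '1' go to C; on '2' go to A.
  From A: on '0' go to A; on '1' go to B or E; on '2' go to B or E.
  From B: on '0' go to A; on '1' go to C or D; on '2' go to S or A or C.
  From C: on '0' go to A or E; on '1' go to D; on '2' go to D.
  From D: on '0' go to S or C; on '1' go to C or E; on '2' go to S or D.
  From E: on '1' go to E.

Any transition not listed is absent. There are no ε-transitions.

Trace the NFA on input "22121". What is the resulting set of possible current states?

Start in {S}.
Read '2': {S} → {A}.
Read '2': {A} → {B, E}.
Read '1': {B, E} → {C, D, E}.
Read '2': {C, D, E} → {S, D}.
Read '1': {S, D} → {C, E}.

{C, E}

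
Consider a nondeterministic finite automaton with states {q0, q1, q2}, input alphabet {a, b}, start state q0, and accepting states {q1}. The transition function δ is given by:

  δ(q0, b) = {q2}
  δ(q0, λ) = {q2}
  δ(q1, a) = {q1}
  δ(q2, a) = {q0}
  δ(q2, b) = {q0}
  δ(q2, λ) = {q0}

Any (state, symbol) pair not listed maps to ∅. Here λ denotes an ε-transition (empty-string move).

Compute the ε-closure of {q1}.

{q1}

Begin with {q1}.
No ε-moves leave this set, so the closure equals the set itself.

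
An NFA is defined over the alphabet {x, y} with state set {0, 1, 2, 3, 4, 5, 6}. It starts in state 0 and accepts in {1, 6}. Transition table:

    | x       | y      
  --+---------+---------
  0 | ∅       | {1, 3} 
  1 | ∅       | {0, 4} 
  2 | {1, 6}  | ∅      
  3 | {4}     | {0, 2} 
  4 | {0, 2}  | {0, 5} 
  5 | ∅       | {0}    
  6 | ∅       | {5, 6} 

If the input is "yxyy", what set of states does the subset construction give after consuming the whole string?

{0, 1, 3}

Start in {0}.
Read 'y': {0} → {1, 3}.
Read 'x': {1, 3} → {4}.
Read 'y': {4} → {0, 5}.
Read 'y': {0, 5} → {0, 1, 3}.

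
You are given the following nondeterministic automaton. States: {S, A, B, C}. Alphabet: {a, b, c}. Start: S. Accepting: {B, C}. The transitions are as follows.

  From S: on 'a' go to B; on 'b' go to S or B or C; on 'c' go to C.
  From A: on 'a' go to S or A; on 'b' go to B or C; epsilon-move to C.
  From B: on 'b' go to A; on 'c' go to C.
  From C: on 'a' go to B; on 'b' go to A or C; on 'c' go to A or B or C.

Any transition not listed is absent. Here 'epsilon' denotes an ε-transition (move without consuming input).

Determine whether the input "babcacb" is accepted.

Start in {S}.
Read 'b': S→{S, B, C}; now {S, B, C}.
Read 'a': S→{B}, B→∅, C→{B}; now {B}.
Read 'b': B→{A}; union {A}; ε-closure = {A, C}.
Read 'c': A→∅, C→{A, B, C}; now {A, B, C}.
Read 'a': A→{S, A}, B→∅, C→{B}; union {S, A, B}; ε-closure = {S, A, B, C}.
Read 'c': S→{C}, A→∅, B→{C}, C→{A, B, C}; now {A, B, C}.
Read 'b': A→{B, C}, B→{A}, C→{A, C}; now {A, B, C}.
The final set {A, B, C} contains the accepting states B, C.

Yes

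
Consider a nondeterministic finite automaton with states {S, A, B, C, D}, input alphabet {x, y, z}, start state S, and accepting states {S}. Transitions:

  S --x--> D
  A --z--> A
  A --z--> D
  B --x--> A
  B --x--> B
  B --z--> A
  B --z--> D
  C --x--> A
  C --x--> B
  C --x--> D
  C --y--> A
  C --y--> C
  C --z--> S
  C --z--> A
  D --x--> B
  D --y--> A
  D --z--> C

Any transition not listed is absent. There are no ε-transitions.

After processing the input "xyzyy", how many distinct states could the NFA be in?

Start in {S}.
Read 'x': {S} → {D}.
Read 'y': {D} → {A}.
Read 'z': {A} → {A, D}.
Read 'y': {A, D} → {A}.
Read 'y': {A} → ∅.
That set has 0 states.

0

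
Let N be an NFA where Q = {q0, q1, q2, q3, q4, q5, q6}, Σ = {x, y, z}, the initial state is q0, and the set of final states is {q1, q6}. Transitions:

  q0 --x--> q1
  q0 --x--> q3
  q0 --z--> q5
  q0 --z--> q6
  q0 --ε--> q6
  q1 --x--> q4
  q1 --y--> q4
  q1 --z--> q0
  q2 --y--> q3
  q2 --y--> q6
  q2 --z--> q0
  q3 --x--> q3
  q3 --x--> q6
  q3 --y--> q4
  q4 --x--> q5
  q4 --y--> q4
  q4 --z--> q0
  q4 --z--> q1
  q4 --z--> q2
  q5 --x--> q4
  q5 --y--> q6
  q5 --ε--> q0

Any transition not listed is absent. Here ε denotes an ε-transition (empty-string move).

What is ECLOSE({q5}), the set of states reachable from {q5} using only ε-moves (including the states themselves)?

{q0, q5, q6}

Begin with {q5}.
ε-move q5 → q0; add q0.
ε-move q0 → q6; add q6.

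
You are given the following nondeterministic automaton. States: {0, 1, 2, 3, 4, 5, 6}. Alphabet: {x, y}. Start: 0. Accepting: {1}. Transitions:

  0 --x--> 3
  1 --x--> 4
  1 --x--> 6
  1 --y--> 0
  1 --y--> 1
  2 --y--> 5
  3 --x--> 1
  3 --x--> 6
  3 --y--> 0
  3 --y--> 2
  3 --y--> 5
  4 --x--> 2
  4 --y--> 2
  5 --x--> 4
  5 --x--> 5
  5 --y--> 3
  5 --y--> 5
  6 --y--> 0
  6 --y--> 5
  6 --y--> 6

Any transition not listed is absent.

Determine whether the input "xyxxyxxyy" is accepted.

Start in {0}.
Read 'x': 0→{3}; now {3}.
Read 'y': 3→{0, 2, 5}; now {0, 2, 5}.
Read 'x': 0→{3}, 2→∅, 5→{4, 5}; now {3, 4, 5}.
Read 'x': 3→{1, 6}, 4→{2}, 5→{4, 5}; now {1, 2, 4, 5, 6}.
Read 'y': 1→{0, 1}, 2→{5}, 4→{2}, 5→{3, 5}, 6→{0, 5, 6}; now {0, 1, 2, 3, 5, 6}.
Read 'x': 0→{3}, 1→{4, 6}, 2→∅, 3→{1, 6}, 5→{4, 5}, 6→∅; now {1, 3, 4, 5, 6}.
Read 'x': 1→{4, 6}, 3→{1, 6}, 4→{2}, 5→{4, 5}, 6→∅; now {1, 2, 4, 5, 6}.
Read 'y': 1→{0, 1}, 2→{5}, 4→{2}, 5→{3, 5}, 6→{0, 5, 6}; now {0, 1, 2, 3, 5, 6}.
Read 'y': 0→∅, 1→{0, 1}, 2→{5}, 3→{0, 2, 5}, 5→{3, 5}, 6→{0, 5, 6}; now {0, 1, 2, 3, 5, 6}.
The final set {0, 1, 2, 3, 5, 6} contains the accepting state 1.

Yes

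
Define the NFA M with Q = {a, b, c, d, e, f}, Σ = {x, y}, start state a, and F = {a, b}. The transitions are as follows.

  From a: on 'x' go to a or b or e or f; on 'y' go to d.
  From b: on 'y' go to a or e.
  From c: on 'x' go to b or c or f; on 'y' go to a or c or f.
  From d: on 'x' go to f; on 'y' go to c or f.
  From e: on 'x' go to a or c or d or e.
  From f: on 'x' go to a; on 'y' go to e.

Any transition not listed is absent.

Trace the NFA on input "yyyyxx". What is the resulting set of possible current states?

{a, b, c, d, e, f}

Start in {a}.
Read 'y': {a} → {d}.
Read 'y': {d} → {c, f}.
Read 'y': {c, f} → {a, c, e, f}.
Read 'y': {a, c, e, f} → {a, c, d, e, f}.
Read 'x': {a, c, d, e, f} → {a, b, c, d, e, f}.
Read 'x': {a, b, c, d, e, f} → {a, b, c, d, e, f}.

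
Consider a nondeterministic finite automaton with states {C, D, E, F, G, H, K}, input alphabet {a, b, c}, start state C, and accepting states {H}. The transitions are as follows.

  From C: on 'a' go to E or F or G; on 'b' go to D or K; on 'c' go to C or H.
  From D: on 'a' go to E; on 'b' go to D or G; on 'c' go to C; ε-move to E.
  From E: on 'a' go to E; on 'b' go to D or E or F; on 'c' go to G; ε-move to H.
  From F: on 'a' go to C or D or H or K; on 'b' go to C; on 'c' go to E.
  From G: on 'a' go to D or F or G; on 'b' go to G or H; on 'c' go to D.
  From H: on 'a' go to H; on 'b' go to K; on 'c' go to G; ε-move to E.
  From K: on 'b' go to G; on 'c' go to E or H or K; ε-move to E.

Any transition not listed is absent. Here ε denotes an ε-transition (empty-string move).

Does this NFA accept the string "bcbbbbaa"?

Yes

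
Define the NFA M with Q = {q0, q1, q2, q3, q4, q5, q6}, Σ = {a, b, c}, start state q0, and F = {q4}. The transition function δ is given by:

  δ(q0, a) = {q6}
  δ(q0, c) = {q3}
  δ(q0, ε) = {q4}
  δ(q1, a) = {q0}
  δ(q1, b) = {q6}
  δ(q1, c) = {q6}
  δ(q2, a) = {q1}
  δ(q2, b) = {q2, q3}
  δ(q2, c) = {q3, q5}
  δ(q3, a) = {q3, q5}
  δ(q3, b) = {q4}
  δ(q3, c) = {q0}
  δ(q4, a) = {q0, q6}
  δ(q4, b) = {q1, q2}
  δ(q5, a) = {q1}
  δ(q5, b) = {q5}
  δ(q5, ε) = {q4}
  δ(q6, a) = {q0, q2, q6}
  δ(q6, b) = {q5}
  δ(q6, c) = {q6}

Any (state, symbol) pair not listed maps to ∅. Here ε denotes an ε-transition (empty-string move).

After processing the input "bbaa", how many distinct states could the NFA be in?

7

Start: ε-closure({q0}) = {q0, q4}.
Read 'b': {q0, q4} → {q1, q2}.
Read 'b': {q1, q2} → {q2, q3, q6}.
Read 'a': {q2, q3, q6} → {q0, q1, q2, q3, q4, q5, q6}.
Read 'a': {q0, q1, q2, q3, q4, q5, q6} → {q0, q1, q2, q3, q4, q5, q6}.
That set has 7 states.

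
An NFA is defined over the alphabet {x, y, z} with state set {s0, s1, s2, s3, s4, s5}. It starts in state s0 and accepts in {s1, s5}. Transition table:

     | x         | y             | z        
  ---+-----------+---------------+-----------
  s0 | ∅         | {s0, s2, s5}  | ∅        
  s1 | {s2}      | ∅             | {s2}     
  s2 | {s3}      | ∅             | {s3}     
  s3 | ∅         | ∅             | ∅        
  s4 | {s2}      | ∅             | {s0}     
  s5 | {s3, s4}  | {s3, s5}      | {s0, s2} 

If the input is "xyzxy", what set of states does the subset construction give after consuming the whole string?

∅

Start in {s0}.
Read 'x': {s0} → ∅.
The set is empty and remains empty for the remaining 4 symbols.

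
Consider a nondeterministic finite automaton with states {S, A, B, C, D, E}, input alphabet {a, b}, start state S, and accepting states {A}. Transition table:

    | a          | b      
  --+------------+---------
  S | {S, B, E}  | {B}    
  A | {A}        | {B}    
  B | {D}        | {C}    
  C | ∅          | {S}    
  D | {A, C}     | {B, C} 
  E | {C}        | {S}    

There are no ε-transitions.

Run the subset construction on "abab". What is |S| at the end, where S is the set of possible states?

3

Start in {S}.
Read 'a': S→{S, B, E}; now {S, B, E}.
Read 'b': S→{B}, B→{C}, E→{S}; now {S, B, C}.
Read 'a': S→{S, B, E}, B→{D}, C→∅; now {S, B, D, E}.
Read 'b': S→{B}, B→{C}, D→{B, C}, E→{S}; now {S, B, C}.
That set has 3 states.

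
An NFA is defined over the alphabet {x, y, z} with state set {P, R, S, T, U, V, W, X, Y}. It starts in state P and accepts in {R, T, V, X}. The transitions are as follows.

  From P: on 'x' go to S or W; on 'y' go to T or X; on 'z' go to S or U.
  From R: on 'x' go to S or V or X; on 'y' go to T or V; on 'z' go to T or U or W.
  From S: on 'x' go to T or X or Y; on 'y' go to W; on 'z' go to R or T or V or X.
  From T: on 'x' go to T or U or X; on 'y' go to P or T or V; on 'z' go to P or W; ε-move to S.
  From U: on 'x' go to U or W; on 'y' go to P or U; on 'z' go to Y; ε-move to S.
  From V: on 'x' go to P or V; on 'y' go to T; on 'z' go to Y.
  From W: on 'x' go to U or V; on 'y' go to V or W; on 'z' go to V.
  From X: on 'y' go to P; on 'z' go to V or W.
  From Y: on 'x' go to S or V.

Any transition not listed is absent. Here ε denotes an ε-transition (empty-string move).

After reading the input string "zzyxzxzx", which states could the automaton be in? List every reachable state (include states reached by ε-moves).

{P, S, T, U, V, W, X, Y}

Start in {P}.
Read 'z': {P} → {S, U}.
Read 'z': {S, U} → {R, S, T, V, X, Y}.
Read 'y': {R, S, T, V, X, Y} → {P, S, T, V, W}.
Read 'x': {P, S, T, V, W} → {P, S, T, U, V, W, X, Y}.
Read 'z': {P, S, T, U, V, W, X, Y} → {P, R, S, T, U, V, W, X, Y}.
Read 'x': {P, R, S, T, U, V, W, X, Y} → {P, S, T, U, V, W, X, Y}.
Read 'z': {P, S, T, U, V, W, X, Y} → {P, R, S, T, U, V, W, X, Y}.
Read 'x': {P, R, S, T, U, V, W, X, Y} → {P, S, T, U, V, W, X, Y}.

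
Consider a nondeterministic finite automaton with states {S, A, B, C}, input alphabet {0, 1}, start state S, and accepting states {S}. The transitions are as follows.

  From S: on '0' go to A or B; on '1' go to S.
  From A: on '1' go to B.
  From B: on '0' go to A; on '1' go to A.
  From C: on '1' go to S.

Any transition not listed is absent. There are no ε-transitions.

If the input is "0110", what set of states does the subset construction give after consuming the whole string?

Start in {S}.
Read '0': S→{A, B}; now {A, B}.
Read '1': A→{B}, B→{A}; now {A, B}.
Read '1': A→{B}, B→{A}; now {A, B}.
Read '0': A→∅, B→{A}; now {A}.

{A}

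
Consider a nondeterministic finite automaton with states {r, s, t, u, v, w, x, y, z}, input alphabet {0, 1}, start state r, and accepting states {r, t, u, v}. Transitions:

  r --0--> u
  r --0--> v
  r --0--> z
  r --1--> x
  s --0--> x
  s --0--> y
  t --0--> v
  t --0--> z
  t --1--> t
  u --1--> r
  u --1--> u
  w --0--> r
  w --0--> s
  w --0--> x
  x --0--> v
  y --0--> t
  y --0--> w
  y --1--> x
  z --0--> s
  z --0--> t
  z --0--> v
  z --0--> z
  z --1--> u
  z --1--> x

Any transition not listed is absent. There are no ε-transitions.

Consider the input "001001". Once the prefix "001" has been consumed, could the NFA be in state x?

Yes

Start in {r}.
Read '0': {r} → {u, v, z}.
Read '0': {u, v, z} → {s, t, v, z}.
Read '1': {s, t, v, z} → {t, u, x}.
State x is in {t, u, x}.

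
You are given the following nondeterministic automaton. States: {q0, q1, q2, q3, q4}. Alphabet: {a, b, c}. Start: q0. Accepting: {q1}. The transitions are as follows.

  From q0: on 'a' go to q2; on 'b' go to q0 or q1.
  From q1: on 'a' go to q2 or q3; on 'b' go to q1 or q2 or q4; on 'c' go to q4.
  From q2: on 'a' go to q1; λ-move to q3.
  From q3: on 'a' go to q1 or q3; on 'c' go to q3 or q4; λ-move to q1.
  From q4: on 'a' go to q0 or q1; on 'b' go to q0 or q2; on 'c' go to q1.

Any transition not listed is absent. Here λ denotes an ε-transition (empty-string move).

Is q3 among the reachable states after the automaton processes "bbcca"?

Yes

Start in {q0}.
Read 'b': q0→{q0, q1}; now {q0, q1}.
Read 'b': q0→{q0, q1}, q1→{q1, q2, q4}; union {q0, q1, q2, q4}; ε-closure = {q0, q1, q2, q3, q4}.
Read 'c': q0→∅, q1→{q4}, q2→∅, q3→{q3, q4}, q4→{q1}; now {q1, q3, q4}.
Read 'c': q1→{q4}, q3→{q3, q4}, q4→{q1}; now {q1, q3, q4}.
Read 'a': q1→{q2, q3}, q3→{q1, q3}, q4→{q0, q1}; now {q0, q1, q2, q3}.
State q3 is in {q0, q1, q2, q3}.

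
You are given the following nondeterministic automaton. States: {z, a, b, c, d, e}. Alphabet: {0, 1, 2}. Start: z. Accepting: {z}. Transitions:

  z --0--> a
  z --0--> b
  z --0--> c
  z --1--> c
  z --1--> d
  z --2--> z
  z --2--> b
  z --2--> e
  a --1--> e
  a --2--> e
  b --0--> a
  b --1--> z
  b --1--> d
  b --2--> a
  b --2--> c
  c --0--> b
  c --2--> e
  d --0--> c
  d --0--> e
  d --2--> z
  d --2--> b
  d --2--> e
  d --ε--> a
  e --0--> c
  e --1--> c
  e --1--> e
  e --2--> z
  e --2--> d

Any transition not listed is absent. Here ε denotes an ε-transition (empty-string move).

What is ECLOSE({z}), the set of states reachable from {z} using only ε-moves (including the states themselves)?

{z}

Begin with {z}.
No ε-moves leave this set, so the closure equals the set itself.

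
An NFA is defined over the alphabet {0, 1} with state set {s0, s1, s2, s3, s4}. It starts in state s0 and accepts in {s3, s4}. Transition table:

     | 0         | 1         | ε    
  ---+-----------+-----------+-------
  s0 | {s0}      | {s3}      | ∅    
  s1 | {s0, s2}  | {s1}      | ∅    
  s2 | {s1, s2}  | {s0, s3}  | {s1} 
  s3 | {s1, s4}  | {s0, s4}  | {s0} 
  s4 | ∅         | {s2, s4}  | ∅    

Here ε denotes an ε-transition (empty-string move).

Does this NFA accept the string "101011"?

Yes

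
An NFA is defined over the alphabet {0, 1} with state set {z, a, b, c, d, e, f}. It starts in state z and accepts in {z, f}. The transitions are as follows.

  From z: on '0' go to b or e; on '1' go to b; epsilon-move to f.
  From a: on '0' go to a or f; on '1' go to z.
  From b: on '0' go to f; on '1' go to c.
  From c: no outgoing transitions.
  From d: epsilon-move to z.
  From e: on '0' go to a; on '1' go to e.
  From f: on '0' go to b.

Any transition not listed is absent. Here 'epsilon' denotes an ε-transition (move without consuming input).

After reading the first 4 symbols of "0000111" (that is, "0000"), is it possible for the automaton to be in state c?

No

Start: ε-closure({z}) = {z, f}.
Read '0': z→{b, e}, f→{b}; now {b, e}.
Read '0': b→{f}, e→{a}; now {a, f}.
Read '0': a→{a, f}, f→{b}; now {a, b, f}.
Read '0': a→{a, f}, b→{f}, f→{b}; now {a, b, f}.
State c is not in {a, b, f}.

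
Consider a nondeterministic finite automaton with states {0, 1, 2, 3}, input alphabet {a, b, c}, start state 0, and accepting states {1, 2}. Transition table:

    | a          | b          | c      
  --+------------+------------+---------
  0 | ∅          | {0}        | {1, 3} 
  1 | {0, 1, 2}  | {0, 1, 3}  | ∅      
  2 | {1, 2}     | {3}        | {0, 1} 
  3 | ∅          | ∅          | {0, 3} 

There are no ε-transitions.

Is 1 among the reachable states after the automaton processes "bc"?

Start in {0}.
Read 'b': 0→{0}; now {0}.
Read 'c': 0→{1, 3}; now {1, 3}.
State 1 is in {1, 3}.

Yes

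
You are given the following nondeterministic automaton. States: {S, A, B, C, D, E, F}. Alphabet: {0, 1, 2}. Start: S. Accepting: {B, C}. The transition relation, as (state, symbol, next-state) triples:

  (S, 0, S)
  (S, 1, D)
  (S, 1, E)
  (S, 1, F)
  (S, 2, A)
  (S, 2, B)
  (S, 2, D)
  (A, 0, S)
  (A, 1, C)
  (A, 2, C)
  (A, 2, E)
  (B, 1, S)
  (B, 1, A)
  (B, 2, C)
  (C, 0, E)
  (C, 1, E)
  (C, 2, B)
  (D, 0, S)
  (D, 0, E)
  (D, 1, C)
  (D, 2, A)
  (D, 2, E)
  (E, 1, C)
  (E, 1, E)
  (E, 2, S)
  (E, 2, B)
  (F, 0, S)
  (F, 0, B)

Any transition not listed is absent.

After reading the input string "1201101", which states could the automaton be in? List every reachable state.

Start in {S}.
Read '1': S→{D, E, F}; now {D, E, F}.
Read '2': D→{A, E}, E→{S, B}, F→∅; now {S, A, B, E}.
Read '0': S→{S}, A→{S}, B→∅, E→∅; now {S}.
Read '1': S→{D, E, F}; now {D, E, F}.
Read '1': D→{C}, E→{C, E}, F→∅; now {C, E}.
Read '0': C→{E}, E→∅; now {E}.
Read '1': E→{C, E}; now {C, E}.

{C, E}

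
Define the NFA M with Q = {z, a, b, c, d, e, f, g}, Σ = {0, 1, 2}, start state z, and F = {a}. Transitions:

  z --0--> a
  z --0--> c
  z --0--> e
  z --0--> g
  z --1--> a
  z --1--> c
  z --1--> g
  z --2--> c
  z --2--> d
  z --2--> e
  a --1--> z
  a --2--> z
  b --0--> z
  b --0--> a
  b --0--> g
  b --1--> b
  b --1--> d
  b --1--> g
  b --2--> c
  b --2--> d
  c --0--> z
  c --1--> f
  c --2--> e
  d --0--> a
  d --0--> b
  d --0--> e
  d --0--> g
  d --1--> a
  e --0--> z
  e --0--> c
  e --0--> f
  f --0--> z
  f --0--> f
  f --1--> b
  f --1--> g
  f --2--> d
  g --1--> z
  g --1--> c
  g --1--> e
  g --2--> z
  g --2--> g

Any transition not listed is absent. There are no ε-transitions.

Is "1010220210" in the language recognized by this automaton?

No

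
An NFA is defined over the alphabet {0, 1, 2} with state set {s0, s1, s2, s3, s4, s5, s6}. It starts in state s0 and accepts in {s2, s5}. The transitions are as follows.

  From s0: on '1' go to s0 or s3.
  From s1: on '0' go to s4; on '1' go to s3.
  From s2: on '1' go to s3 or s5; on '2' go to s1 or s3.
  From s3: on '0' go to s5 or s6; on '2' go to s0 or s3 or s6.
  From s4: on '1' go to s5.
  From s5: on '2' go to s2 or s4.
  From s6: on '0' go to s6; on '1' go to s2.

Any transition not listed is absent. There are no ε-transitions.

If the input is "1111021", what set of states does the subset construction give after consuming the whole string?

{s3, s5}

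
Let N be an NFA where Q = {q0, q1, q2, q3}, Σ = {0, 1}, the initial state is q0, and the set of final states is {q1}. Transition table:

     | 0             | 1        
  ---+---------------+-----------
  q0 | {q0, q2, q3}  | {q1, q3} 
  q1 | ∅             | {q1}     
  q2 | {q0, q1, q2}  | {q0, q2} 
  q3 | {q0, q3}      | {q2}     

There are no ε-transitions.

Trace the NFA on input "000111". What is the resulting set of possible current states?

{q0, q1, q2, q3}

Start in {q0}.
Read '0': {q0} → {q0, q2, q3}.
Read '0': {q0, q2, q3} → {q0, q1, q2, q3}.
Read '0': {q0, q1, q2, q3} → {q0, q1, q2, q3}.
Read '1': {q0, q1, q2, q3} → {q0, q1, q2, q3}.
Read '1': {q0, q1, q2, q3} → {q0, q1, q2, q3}.
Read '1': {q0, q1, q2, q3} → {q0, q1, q2, q3}.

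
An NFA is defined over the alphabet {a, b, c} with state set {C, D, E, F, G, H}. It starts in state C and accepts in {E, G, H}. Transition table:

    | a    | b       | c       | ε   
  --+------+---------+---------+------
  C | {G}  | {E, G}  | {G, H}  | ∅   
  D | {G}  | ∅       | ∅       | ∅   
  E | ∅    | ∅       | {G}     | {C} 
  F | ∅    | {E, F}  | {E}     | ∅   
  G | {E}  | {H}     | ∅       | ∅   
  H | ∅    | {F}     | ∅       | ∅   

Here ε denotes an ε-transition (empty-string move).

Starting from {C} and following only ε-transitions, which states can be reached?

{C}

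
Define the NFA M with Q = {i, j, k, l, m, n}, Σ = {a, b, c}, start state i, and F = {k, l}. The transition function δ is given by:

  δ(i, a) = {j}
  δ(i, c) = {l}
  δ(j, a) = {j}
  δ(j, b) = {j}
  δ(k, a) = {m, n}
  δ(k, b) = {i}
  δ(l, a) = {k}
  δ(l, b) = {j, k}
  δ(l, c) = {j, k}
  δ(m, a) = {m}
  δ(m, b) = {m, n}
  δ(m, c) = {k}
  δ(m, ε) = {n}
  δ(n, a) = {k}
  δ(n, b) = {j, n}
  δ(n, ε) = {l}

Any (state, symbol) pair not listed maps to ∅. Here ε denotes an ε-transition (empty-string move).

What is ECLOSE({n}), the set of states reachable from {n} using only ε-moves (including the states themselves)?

{l, n}

Begin with {n}.
ε-move n → l; add l.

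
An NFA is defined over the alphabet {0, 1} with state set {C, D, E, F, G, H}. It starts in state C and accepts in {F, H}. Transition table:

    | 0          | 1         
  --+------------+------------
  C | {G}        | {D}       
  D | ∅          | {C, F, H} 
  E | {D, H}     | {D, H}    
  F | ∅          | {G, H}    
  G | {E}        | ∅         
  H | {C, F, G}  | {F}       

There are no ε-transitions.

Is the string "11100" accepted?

Start in {C}.
Read '1': C→{D}; now {D}.
Read '1': D→{C, F, H}; now {C, F, H}.
Read '1': C→{D}, F→{G, H}, H→{F}; now {D, F, G, H}.
Read '0': D→∅, F→∅, G→{E}, H→{C, F, G}; now {C, E, F, G}.
Read '0': C→{G}, E→{D, H}, F→∅, G→{E}; now {D, E, G, H}.
The final set {D, E, G, H} contains the accepting state H.

Yes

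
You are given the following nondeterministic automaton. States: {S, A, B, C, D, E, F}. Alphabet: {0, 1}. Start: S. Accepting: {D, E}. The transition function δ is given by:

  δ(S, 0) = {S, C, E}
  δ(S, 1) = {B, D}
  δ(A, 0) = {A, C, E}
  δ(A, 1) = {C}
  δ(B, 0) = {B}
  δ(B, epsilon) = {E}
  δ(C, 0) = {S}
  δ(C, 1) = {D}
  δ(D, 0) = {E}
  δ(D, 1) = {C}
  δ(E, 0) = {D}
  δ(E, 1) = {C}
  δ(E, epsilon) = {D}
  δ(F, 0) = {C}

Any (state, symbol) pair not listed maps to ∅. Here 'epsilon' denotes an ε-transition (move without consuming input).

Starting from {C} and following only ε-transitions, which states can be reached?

{C}

Begin with {C}.
No ε-moves leave this set, so the closure equals the set itself.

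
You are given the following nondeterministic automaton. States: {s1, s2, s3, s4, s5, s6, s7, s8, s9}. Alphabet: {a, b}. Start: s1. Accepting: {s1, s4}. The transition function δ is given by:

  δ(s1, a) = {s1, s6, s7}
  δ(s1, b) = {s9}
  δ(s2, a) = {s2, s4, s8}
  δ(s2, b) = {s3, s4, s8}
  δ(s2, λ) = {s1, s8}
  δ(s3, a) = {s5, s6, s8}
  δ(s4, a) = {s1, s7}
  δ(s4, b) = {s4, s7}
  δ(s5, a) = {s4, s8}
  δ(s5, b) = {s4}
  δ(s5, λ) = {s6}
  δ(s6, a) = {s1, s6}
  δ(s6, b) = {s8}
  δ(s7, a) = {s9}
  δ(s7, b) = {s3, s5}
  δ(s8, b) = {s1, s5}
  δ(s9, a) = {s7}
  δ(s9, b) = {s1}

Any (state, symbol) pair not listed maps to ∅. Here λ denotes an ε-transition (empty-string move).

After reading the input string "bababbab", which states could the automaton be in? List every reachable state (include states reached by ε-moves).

{s1, s3, s4, s5, s6, s7, s8, s9}

Start in {s1}.
Read 'b': {s1} → {s9}.
Read 'a': {s9} → {s7}.
Read 'b': {s7} → {s3, s5, s6}.
Read 'a': {s3, s5, s6} → {s1, s4, s5, s6, s8}.
Read 'b': {s1, s4, s5, s6, s8} → {s1, s4, s5, s6, s7, s8, s9}.
Read 'b': {s1, s4, s5, s6, s7, s8, s9} → {s1, s3, s4, s5, s6, s7, s8, s9}.
Read 'a': {s1, s3, s4, s5, s6, s7, s8, s9} → {s1, s4, s5, s6, s7, s8, s9}.
Read 'b': {s1, s4, s5, s6, s7, s8, s9} → {s1, s3, s4, s5, s6, s7, s8, s9}.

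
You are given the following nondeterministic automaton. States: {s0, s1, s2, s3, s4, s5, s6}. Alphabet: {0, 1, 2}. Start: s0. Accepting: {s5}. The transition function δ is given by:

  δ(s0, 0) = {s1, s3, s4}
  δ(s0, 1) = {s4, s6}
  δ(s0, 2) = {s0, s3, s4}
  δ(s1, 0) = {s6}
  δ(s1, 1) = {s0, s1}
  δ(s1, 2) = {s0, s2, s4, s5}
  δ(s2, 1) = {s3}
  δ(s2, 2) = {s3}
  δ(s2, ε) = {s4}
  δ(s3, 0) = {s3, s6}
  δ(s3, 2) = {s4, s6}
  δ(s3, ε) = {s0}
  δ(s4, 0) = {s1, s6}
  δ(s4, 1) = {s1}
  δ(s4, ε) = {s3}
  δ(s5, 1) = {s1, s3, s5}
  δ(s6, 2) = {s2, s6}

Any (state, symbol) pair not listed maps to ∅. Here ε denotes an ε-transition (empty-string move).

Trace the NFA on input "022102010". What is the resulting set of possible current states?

{s0, s1, s3, s4, s6}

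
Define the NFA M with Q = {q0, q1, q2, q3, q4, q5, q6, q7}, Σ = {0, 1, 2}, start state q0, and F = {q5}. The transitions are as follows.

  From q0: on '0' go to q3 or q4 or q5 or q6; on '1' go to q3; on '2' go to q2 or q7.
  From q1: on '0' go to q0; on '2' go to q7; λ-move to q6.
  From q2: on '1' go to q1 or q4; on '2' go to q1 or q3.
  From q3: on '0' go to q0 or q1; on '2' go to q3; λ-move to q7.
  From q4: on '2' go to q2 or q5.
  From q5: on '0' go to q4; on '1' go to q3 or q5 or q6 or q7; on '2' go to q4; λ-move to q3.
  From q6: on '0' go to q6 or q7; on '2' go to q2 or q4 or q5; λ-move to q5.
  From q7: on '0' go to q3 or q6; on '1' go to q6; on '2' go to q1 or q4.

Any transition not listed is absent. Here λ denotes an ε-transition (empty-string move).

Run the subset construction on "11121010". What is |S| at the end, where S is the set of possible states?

7

Start in {q0}.
Read '1': q0→{q3}; union {q3}; ε-closure = {q3, q7}.
Read '1': q3→∅, q7→{q6}; union {q6}; ε-closure = {q3, q5, q6, q7}.
Read '1': q3→∅, q5→{q3, q5, q6, q7}, q6→∅, q7→{q6}; now {q3, q5, q6, q7}.
Read '2': q3→{q3}, q5→{q4}, q6→{q2, q4, q5}, q7→{q1, q4}; union {q1, q2, q3, q4, q5}; ε-closure = {q1, q2, q3, q4, q5, q6, q7}.
Read '1': q1→∅, q2→{q1, q4}, q3→∅, q4→∅, q5→{q3, q5, q6, q7}, q6→∅, q7→{q6}; now {q1, q3, q4, q5, q6, q7}.
Read '0': q1→{q0}, q3→{q0, q1}, q4→∅, q5→{q4}, q6→{q6, q7}, q7→{q3, q6}; union {q0, q1, q3, q4, q6, q7}; ε-closure = {q0, q1, q3, q4, q5, q6, q7}.
Read '1': q0→{q3}, q1→∅, q3→∅, q4→∅, q5→{q3, q5, q6, q7}, q6→∅, q7→{q6}; now {q3, q5, q6, q7}.
Read '0': q3→{q0, q1}, q5→{q4}, q6→{q6, q7}, q7→{q3, q6}; union {q0, q1, q3, q4, q6, q7}; ε-closure = {q0, q1, q3, q4, q5, q6, q7}.
That set has 7 states.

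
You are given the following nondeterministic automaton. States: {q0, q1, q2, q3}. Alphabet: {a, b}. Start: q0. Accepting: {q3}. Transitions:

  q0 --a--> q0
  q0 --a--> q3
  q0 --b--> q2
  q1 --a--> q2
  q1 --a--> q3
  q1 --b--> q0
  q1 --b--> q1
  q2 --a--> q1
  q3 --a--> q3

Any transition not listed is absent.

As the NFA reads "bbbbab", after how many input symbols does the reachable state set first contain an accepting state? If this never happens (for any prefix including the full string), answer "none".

none

Start in {q0}.
Read 'b': q0→{q2}; now {q2}.
Read 'b': q2→∅; now ∅.
The set is empty and remains empty for the remaining 4 symbols.
No reachable set along the way intersects F.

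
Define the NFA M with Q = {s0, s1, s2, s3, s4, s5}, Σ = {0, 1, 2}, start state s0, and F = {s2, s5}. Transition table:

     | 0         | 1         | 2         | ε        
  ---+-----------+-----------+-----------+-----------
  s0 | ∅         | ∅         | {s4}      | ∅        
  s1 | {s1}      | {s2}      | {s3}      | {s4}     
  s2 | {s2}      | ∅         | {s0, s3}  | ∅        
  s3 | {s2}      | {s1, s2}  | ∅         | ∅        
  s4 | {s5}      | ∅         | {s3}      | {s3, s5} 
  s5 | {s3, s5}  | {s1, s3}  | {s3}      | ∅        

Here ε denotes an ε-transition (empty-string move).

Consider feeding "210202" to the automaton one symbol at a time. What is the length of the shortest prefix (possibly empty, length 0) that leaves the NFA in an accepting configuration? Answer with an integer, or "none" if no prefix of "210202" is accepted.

1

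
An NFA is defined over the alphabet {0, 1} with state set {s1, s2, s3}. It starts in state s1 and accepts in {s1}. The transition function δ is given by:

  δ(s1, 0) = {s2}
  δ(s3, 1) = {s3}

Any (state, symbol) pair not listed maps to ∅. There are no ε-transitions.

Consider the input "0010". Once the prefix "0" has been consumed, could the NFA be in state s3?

Start in {s1}.
Read '0': s1→{s2}; now {s2}.
State s3 is not in {s2}.

No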